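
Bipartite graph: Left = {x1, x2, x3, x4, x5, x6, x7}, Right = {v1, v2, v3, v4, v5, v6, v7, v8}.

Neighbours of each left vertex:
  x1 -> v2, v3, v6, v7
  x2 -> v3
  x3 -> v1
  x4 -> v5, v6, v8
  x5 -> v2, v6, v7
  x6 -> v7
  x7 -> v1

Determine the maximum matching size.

One maximum matching: x1–v2, x2–v3, x3–v1, x4–v8, x5–v6, x6–v7.
The set {x3, x7} has only 1 neighbour ({v1}), so by Hall's theorem at most 6 of the 7 left vertices can be matched.

6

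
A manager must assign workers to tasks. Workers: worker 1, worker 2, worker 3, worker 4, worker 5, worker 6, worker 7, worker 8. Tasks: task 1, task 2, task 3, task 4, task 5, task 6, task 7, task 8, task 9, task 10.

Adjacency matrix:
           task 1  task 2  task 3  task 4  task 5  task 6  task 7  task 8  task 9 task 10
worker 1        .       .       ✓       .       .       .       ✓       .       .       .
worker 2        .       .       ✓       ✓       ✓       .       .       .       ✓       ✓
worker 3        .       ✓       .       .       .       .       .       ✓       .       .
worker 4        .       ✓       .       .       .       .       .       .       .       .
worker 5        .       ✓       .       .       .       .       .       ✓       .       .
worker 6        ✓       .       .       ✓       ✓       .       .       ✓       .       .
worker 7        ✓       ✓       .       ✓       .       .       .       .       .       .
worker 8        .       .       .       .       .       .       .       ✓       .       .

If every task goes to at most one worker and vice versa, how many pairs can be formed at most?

One maximum matching: worker 1–task 7, worker 2–task 4, worker 3–task 8, worker 4–task 2, worker 6–task 5, worker 7–task 1.
The set {worker 3, worker 4, worker 5, worker 8} has only 2 neighbours ({task 2, task 8}), so by Hall's theorem at most 6 of the 8 workers can be matched.

6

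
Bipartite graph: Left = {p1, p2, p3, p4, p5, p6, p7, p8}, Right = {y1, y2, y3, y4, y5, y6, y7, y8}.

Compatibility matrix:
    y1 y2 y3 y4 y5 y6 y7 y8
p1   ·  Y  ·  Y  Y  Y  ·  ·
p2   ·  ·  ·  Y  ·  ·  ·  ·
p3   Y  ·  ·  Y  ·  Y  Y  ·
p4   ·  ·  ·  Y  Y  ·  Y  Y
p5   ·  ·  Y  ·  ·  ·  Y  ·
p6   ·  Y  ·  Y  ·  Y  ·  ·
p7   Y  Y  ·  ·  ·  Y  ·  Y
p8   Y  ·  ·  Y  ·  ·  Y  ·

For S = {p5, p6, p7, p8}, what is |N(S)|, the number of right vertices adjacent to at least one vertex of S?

7

The union of neighbours of {p5, p6, p7, p8} is {y1, y2, y3, y4, y6, y7, y8}, which has 7 elements.
Since |N(S)| = 7 ≥ |S| = 4, Hall's condition holds for this subset.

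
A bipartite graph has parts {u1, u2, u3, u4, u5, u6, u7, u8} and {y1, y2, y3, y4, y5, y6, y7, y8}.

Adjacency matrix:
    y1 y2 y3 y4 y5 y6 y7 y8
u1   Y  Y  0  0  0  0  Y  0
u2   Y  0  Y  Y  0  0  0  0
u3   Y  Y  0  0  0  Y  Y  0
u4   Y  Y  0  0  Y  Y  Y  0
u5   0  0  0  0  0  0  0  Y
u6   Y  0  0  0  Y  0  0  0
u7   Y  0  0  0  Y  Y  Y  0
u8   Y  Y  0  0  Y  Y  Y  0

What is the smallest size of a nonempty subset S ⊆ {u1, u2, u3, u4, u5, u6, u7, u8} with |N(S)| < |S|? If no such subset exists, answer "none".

6

Take S = {u1, u3, u4, u6, u7, u8}. Its neighbourhood is {y1, y2, y5, y6, y7}, so |N(S)| = 5 < |S| = 6.
Every subset of size less than 6 has at least as many neighbours as members, so 6 is the minimum.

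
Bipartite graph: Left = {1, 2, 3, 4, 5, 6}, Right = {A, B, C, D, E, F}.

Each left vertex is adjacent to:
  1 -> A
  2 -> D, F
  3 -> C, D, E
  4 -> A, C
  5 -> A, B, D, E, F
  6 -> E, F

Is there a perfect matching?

Yes

One maximum matching: 1→A, 2→F, 3→D, 4→C, 5→B, 6→E.
Every left vertex is matched, so this is a perfect matching.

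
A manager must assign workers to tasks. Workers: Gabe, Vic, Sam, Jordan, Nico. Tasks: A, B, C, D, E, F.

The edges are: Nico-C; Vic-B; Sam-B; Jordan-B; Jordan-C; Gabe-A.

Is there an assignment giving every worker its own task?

No

The set {Vic, Sam, Jordan, Nico} has only 2 neighbours ({B, C}), so by Hall's theorem at most 3 of the 5 workers can be matched.
Hence no matching covers every worker.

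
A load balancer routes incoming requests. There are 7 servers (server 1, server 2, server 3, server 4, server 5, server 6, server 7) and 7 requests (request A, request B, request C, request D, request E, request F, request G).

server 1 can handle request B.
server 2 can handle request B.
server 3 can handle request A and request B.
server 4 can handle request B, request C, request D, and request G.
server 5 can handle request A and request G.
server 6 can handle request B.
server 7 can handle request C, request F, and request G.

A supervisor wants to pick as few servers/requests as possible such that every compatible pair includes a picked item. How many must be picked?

A maximum matching has 5 edges (e.g. server 1–request B, server 3–request A, server 4–request D, server 5–request G, server 7–request F).
By König's theorem the minimum vertex cover has the same size. One such cover is {server 3, server 4, server 5, server 7, request B}.

5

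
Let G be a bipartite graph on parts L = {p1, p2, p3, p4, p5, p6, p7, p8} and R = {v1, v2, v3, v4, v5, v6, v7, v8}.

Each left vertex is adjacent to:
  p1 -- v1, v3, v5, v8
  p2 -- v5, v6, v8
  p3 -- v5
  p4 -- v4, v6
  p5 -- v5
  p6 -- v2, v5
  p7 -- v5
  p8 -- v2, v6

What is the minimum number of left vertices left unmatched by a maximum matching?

For example, pair p1-v1, p2-v8, p3-v5, p4-v4, p6-v2, p8-v6.
The set {p3, p5, p7} has only 1 neighbour ({v5}), so by Hall's theorem at most 6 of the 8 left vertices can be matched.
That matches 6 of the 8, leaving 2 unmatched; no matching can do better.

2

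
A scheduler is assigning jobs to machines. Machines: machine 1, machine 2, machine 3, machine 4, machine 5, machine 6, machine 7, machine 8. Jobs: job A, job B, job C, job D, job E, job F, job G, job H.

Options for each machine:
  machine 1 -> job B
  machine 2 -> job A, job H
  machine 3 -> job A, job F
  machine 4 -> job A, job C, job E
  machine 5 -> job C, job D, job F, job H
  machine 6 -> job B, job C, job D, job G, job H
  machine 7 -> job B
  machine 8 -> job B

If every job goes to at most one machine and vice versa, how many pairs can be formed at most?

For example, pair machine 1–job B, machine 2–job A, machine 3–job F, machine 4–job E, machine 5–job H, machine 6–job D.
The set {machine 1, machine 7, machine 8} has only 1 neighbour ({job B}), so by Hall's theorem at most 6 of the 8 machines can be matched.

6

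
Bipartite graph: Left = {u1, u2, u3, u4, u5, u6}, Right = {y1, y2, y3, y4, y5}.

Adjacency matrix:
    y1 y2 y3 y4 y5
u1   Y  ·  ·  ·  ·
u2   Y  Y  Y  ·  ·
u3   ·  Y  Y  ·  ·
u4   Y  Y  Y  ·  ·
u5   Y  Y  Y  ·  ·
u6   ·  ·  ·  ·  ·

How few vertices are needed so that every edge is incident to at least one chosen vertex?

3

The 3 edges u1–y1, u2–y2, u3–y3 form a matching, so any vertex cover needs at least 3 vertices (one per matched edge).
Conversely {y1, y2, y3} meets every edge and has exactly 3 vertices, so 3 is optimal.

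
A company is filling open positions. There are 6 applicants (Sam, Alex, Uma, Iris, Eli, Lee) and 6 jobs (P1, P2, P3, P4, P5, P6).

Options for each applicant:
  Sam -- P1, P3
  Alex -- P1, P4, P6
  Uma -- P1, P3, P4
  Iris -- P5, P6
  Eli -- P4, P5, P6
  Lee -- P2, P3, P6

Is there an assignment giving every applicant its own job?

For example, pair Sam–P3, Alex–P1, Uma–P4, Iris–P6, Eli–P5, Lee–P2.
Every applicant is matched, so this is a perfect matching.

Yes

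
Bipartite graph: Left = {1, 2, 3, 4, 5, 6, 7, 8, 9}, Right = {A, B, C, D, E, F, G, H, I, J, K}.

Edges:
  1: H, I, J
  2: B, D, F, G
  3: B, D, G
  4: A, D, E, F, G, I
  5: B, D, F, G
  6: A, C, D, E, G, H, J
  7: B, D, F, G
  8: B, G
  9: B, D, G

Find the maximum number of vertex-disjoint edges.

For example, pair 1–H, 2–D, 3–G, 4–A, 5–F, 6–J, 7–B.
The set {2, 3, 5, 7, 8, 9} has only 4 neighbours ({B, D, F, G}), so by Hall's theorem at most 7 of the 9 left vertices can be matched.

7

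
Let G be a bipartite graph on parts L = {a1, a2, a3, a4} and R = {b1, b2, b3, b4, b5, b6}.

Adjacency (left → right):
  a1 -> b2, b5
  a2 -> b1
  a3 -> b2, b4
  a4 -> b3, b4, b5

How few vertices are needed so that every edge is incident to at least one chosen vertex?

The 4 edges a1–b5, a2–b1, a3–b4, a4–b3 form a matching, so any vertex cover needs at least 4 vertices (one per matched edge).
Conversely {a1, a2, a3, a4} meets every edge and has exactly 4 vertices, so 4 is optimal.

4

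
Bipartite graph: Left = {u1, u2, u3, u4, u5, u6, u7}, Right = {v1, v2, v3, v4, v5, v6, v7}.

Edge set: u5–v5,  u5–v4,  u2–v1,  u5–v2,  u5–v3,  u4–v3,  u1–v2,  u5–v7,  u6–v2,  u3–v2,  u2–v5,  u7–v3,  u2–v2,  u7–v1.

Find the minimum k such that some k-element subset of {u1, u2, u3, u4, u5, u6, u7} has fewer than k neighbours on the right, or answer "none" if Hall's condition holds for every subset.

Take S = {u1, u3}. Its neighbourhood is {v2}, so |N(S)| = 1 < |S| = 2.
No single vertex violates Hall's condition since each has at least one neighbour, so 2 is the minimum.

2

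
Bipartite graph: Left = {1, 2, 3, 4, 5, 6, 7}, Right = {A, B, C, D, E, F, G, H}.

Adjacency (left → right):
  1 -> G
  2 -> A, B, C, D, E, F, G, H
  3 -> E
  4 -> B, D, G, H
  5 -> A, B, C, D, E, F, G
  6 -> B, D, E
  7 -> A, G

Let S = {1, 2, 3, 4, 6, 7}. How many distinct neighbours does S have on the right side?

The union of neighbours of {1, 2, 3, 4, 6, 7} is {A, B, C, D, E, F, G, H}, which has 8 elements.
Since |N(S)| = 8 ≥ |S| = 6, Hall's condition holds for this subset.

8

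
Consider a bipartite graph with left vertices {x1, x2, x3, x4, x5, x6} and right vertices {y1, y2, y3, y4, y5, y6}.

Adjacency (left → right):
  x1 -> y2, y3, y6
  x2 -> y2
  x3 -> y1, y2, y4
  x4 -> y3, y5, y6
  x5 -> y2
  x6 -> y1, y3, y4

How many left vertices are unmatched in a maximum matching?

For example, pair x1-y6, x2-y2, x3-y1, x4-y5, x6-y3.
The set {x2, x5} has only 1 neighbour ({y2}), so by Hall's theorem at most 5 of the 6 left vertices can be matched.
That matches 5 of the 6, leaving 1 unmatched; no matching can do better.

1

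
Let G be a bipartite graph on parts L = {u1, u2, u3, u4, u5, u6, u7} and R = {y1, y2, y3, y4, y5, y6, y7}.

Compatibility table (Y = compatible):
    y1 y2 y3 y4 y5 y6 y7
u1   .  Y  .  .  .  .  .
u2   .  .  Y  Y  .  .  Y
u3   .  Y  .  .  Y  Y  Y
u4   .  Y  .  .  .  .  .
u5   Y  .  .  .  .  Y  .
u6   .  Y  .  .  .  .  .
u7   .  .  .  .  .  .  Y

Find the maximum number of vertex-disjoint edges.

5

For example, pair u1-y2, u2-y3, u3-y5, u5-y1, u7-y7.
The set {u1, u4, u6} has only 1 neighbour ({y2}), so by Hall's theorem at most 5 of the 7 left vertices can be matched.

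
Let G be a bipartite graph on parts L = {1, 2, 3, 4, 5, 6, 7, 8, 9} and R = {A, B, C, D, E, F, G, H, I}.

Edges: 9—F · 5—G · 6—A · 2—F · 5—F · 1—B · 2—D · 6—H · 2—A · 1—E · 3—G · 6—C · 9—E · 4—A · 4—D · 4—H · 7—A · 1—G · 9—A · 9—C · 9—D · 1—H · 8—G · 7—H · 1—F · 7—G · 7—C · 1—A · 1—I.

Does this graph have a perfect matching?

No

The set {3, 8} has only 1 neighbour ({G}), so by Hall's theorem at most 8 of the 9 left vertices can be matched.
Hence no matching covers every left vertex.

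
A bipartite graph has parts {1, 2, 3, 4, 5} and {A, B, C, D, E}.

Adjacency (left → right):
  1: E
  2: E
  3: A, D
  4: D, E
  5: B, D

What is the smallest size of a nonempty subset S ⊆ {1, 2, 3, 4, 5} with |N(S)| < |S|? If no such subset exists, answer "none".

Take S = {1, 2}. Its neighbourhood is {E}, so |N(S)| = 1 < |S| = 2.
No single vertex violates Hall's condition since each has at least one neighbour, so 2 is the minimum.

2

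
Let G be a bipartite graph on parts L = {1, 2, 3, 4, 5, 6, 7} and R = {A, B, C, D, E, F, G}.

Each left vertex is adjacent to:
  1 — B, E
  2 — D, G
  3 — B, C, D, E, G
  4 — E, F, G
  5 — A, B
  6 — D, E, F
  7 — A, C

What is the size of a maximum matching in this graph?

7

For example, pair 1-B, 2-D, 3-G, 4-E, 5-A, 6-F, 7-C.
All 7 left vertices are matched, so no larger matching exists.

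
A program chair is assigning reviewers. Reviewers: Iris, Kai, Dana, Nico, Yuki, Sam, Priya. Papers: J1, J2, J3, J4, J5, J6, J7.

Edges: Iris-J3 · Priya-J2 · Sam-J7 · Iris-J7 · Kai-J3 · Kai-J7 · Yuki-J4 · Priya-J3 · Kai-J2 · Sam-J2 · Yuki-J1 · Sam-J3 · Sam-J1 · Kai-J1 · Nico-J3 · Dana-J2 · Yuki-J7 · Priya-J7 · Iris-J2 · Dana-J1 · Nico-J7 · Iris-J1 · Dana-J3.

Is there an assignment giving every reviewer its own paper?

The set {Iris, Kai, Dana, Nico, Sam, Priya} has only 4 neighbours ({J1, J2, J3, J7}), so by Hall's theorem at most 5 of the 7 reviewers can be matched.
Hence no matching covers every reviewer.

No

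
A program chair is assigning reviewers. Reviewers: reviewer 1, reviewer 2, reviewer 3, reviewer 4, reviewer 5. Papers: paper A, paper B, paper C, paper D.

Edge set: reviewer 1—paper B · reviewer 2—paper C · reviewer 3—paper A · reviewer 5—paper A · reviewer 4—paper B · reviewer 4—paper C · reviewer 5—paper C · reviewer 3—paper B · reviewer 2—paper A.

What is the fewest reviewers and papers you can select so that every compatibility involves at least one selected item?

The 3 edges reviewer 1–paper B, reviewer 2–paper C, reviewer 3–paper A form a matching, so any vertex cover needs at least 3 vertices (one per matched edge).
Conversely {paper A, paper B, paper C} meets every edge and has exactly 3 vertices, so 3 is optimal.

3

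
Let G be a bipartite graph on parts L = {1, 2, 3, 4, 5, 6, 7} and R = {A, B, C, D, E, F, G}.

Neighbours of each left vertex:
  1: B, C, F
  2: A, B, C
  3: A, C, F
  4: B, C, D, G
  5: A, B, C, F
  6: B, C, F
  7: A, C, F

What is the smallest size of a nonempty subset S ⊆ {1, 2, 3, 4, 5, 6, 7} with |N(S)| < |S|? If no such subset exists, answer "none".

Take S = {1, 2, 3, 5, 6}. Its neighbourhood is {A, B, C, F}, so |N(S)| = 4 < |S| = 5.
Every subset of size less than 5 has at least as many neighbours as members, so 5 is the minimum.

5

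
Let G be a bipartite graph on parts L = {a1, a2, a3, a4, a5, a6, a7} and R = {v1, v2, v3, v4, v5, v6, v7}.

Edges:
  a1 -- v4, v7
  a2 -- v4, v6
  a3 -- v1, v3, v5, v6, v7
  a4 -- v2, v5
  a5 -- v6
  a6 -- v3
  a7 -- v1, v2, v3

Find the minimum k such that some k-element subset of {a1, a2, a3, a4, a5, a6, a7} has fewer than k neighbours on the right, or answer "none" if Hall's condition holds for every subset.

A matching saturating every left vertex exists, for instance a1→v7, a2→v4, a3→v1, a4→v5, a5→v6, a6→v3, a7→v2.
By Hall's marriage theorem, this means |N(S)| ≥ |S| for every subset S, so no violating subset exists.

none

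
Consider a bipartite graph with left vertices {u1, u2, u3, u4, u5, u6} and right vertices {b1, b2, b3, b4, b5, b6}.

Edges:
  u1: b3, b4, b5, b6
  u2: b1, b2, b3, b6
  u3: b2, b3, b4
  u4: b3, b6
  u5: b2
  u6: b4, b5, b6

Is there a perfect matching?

Yes

For example, pair u1-b3, u2-b1, u3-b4, u4-b6, u5-b2, u6-b5.
Every left vertex is matched, so this is a perfect matching.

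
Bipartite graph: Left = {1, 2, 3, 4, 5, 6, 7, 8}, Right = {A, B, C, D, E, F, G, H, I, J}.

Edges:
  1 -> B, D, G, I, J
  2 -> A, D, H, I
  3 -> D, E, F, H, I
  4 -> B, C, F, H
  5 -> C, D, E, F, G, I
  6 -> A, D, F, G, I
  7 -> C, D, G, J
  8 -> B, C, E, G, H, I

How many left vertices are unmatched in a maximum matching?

0

A valid assignment of size 8: 1-J, 2-I, 3-H, 4-B, 5-E, 6-A, 7-C, 8-G.
This saturates every left vertex, so 8 is the maximum.
That matches 8 of the 8, leaving 0 unmatched; no matching can do better.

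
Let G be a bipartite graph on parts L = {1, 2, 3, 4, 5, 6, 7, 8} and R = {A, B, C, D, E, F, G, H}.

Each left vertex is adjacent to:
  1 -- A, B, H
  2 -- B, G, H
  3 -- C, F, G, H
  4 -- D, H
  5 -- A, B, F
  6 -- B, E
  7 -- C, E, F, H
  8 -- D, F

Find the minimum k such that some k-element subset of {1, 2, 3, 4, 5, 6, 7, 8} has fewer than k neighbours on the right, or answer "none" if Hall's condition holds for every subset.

none

A matching saturating every left vertex exists, for instance 1→A, 2→G, 3→C, 4→D, 5→B, 6→E, 7→H, 8→F.
By Hall's marriage theorem, this means |N(S)| ≥ |S| for every subset S, so no violating subset exists.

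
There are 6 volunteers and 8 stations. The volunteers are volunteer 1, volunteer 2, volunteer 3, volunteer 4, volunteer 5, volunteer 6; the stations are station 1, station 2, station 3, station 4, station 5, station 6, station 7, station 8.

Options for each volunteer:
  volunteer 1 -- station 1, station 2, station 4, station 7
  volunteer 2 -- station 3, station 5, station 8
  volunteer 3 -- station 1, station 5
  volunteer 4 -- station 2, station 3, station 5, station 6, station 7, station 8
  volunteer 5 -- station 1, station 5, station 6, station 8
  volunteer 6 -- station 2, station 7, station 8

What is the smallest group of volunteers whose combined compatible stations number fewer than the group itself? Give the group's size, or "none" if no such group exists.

none

A matching saturating every volunteer exists, for instance volunteer 1→station 1, volunteer 2→station 3, volunteer 3→station 5, volunteer 4→station 7, volunteer 5→station 8, volunteer 6→station 2.
By Hall's marriage theorem, this means |N(S)| ≥ |S| for every subset S, so no violating subset exists.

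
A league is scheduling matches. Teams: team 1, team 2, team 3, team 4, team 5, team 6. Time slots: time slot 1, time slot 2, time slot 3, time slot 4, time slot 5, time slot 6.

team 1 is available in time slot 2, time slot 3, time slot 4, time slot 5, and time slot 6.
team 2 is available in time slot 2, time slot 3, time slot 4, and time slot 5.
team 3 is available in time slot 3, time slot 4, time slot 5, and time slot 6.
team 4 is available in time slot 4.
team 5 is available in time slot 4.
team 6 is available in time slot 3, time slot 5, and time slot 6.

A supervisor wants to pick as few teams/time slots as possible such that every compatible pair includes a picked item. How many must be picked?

A maximum matching has 5 edges (e.g. team 1–time slot 6, team 2–time slot 2, team 3–time slot 5, team 4–time slot 4, team 6–time slot 3).
By König's theorem the minimum vertex cover has the same size. One such cover is {team 1, team 2, team 3, team 6, time slot 4}.

5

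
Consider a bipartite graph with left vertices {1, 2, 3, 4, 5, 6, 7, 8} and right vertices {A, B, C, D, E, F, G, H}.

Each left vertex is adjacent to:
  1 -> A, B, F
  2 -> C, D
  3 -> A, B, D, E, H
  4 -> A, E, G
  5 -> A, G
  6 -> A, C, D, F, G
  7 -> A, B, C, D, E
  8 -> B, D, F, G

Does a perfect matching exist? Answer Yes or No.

For example, pair 1→F, 2→C, 3→H, 4→E, 5→A, 6→G, 7→D, 8→B.
All 8 left vertices are covered.

Yes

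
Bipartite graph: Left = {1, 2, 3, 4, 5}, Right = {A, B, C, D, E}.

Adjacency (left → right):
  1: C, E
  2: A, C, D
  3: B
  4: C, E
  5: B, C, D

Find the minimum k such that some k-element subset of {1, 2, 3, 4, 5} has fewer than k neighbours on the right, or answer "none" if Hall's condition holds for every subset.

none

A matching saturating every left vertex exists, for instance 1→C, 2→A, 3→B, 4→E, 5→D.
By Hall's marriage theorem, this means |N(S)| ≥ |S| for every subset S, so no violating subset exists.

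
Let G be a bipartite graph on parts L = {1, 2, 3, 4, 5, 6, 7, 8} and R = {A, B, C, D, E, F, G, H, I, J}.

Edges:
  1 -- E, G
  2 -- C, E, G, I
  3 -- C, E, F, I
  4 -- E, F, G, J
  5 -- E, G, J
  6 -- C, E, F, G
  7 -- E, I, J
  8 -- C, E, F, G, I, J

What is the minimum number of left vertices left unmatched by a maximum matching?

One maximum matching: 1→G, 2→I, 3→C, 4→F, 5→J, 6→E.
The set {1, 2, 3, 4, 5, 6, 7, 8} has only 6 neighbours ({C, E, F, G, I, J}), so by Hall's theorem at most 6 of the 8 left vertices can be matched.
That matches 6 of the 8, leaving 2 unmatched; no matching can do better.

2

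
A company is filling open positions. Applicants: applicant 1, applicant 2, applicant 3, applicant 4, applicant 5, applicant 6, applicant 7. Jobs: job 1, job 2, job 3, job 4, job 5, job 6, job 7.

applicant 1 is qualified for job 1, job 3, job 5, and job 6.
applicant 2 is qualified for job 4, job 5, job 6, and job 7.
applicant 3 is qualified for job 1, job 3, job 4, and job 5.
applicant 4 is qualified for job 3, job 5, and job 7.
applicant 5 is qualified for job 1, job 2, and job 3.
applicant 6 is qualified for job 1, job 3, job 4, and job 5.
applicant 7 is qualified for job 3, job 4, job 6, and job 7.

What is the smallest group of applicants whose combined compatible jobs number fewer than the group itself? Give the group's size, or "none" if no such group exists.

none

A matching saturating every applicant exists, for instance applicant 1→job 5, applicant 2→job 6, applicant 3→job 4, applicant 4→job 7, applicant 5→job 2, applicant 6→job 1, applicant 7→job 3.
By Hall's marriage theorem, this means |N(S)| ≥ |S| for every subset S, so no violating subset exists.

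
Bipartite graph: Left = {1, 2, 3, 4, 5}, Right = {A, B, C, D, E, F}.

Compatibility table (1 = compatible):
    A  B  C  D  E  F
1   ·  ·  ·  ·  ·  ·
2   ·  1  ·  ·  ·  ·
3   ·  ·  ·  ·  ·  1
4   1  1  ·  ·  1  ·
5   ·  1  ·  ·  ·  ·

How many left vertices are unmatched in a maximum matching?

2

One maximum matching: 2-B, 3-F, 4-E.
The set {1, 2, 5} has only 1 neighbour ({B}), so by Hall's theorem at most 3 of the 5 left vertices can be matched.
That matches 3 of the 5, leaving 2 unmatched; no matching can do better.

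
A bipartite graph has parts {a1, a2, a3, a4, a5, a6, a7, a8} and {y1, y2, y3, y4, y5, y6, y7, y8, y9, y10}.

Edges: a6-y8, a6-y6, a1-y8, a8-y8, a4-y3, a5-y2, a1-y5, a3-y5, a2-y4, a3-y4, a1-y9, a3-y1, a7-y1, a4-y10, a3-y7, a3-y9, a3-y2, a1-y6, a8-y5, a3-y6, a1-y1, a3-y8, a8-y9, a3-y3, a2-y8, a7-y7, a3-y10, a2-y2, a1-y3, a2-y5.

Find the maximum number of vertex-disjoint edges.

8

One maximum matching: a1–y3, a2–y5, a3–y7, a4–y10, a5–y2, a6–y6, a7–y1, a8–y8.
All 8 left vertices are matched, so no larger matching exists.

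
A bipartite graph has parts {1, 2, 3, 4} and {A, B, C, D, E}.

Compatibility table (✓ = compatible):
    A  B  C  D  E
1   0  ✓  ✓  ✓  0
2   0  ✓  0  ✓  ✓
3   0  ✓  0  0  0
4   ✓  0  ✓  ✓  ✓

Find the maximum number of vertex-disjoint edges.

One maximum matching: 1-C, 2-D, 3-B, 4-E.
This saturates every left vertex, so 4 is the maximum.

4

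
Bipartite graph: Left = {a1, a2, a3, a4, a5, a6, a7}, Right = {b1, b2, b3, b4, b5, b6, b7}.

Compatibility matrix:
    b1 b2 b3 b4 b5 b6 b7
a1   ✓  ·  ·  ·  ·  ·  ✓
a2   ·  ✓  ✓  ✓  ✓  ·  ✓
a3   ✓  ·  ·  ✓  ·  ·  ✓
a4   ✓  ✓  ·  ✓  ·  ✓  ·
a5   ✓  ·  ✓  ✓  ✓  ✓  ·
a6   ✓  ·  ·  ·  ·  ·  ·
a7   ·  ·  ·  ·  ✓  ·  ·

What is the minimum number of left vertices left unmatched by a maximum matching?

0

One maximum matching: a1-b7, a2-b3, a3-b4, a4-b2, a5-b6, a6-b1, a7-b5.
All 7 left vertices are matched, so no larger matching exists.
That matches 7 of the 7, leaving 0 unmatched; no matching can do better.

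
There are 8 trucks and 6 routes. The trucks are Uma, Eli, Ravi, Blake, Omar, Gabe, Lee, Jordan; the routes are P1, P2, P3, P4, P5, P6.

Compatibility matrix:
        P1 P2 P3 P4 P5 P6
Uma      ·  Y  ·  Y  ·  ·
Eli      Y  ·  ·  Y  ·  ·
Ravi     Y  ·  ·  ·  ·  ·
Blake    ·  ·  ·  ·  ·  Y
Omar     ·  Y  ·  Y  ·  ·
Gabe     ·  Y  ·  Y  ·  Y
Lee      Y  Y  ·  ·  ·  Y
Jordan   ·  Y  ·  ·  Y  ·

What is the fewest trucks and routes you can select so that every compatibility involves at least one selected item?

5

A maximum matching has 5 edges (e.g. Uma–P2, Eli–P4, Ravi–P1, Blake–P6, Jordan–P5).
By König's theorem the minimum vertex cover has the same size. One such cover is {Jordan, P1, P2, P4, P6}.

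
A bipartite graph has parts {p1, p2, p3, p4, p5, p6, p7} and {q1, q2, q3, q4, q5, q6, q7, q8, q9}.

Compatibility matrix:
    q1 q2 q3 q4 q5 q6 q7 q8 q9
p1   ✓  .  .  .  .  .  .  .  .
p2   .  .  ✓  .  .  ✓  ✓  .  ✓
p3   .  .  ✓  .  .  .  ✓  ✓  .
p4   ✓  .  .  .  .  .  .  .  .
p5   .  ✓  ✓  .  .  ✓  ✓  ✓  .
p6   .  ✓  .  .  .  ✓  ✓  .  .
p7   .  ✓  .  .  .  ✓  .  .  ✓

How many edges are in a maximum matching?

One maximum matching: p1–q1, p2–q6, p3–q3, p5–q8, p6–q7, p7–q2.
The set {p1, p4} has only 1 neighbour ({q1}), so by Hall's theorem at most 6 of the 7 left vertices can be matched.

6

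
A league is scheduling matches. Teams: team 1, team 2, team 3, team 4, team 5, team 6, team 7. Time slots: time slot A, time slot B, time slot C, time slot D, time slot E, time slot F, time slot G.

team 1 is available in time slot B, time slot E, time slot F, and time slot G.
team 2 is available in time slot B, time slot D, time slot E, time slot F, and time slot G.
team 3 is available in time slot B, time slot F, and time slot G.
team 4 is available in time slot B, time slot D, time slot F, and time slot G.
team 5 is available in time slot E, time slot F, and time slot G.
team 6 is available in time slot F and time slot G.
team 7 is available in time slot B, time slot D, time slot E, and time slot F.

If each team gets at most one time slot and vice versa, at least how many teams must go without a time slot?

2

For example, pair team 1→time slot B, team 2→time slot E, team 3→time slot G, team 4→time slot D, team 5→time slot F.
The set {team 1, team 2, team 3, team 4, team 5, team 6, team 7} has only 5 neighbours ({time slot B, time slot D, time slot E, time slot F, time slot G}), so by Hall's theorem at most 5 of the 7 teams can be matched.
That matches 5 of the 7, leaving 2 unmatched; no matching can do better.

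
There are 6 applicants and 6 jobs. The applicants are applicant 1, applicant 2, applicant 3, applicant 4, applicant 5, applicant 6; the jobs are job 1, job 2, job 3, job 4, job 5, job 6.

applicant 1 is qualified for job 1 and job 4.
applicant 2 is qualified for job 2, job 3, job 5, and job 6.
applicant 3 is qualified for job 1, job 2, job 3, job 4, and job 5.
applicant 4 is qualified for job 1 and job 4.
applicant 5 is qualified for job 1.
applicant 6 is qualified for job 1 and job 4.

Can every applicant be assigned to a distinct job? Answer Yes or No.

No

The set {applicant 1, applicant 4, applicant 5, applicant 6} has only 2 neighbours ({job 1, job 4}), so by Hall's theorem at most 4 of the 6 applicants can be matched.
Hence no matching covers every applicant.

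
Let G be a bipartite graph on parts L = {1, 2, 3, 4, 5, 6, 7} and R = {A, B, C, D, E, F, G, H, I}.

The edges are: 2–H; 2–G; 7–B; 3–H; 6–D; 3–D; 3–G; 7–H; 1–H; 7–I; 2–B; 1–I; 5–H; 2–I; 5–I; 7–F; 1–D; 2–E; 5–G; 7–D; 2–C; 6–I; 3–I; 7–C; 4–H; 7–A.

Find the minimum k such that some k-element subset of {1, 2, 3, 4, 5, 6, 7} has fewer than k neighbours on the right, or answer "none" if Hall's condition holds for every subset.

Take S = {1, 3, 4, 5, 6}. Its neighbourhood is {D, G, H, I}, so |N(S)| = 4 < |S| = 5.
Every subset of size less than 5 has at least as many neighbours as members, so 5 is the minimum.

5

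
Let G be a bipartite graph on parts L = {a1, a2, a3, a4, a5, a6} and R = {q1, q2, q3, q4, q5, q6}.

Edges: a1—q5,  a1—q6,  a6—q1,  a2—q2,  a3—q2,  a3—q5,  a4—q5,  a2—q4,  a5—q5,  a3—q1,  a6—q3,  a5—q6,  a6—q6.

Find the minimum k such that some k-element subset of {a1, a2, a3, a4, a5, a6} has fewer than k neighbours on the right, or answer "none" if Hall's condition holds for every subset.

Take S = {a1, a4, a5}. Its neighbourhood is {q5, q6}, so |N(S)| = 2 < |S| = 3.
Every subset of size less than 3 has at least as many neighbours as members, so 3 is the minimum.

3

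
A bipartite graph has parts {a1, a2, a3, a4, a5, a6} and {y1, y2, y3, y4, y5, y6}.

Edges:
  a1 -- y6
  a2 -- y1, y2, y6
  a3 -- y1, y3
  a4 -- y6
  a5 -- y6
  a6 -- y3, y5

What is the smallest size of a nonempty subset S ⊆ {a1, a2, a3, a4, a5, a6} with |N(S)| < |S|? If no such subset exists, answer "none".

2

Take S = {a1, a4}. Its neighbourhood is {y6}, so |N(S)| = 1 < |S| = 2.
No single vertex violates Hall's condition since each has at least one neighbour, so 2 is the minimum.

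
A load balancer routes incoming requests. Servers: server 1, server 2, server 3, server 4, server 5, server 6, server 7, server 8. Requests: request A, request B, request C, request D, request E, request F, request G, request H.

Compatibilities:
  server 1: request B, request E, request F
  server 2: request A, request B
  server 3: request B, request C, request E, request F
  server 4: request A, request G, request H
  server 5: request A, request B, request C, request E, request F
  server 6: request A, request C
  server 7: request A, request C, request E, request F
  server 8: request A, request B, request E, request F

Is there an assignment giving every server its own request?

The set {server 1, server 2, server 3, server 5, server 6, server 7, server 8} has only 5 neighbours ({request A, request B, request C, request E, request F}), so by Hall's theorem at most 6 of the 8 servers can be matched.
Hence no matching covers every server.

No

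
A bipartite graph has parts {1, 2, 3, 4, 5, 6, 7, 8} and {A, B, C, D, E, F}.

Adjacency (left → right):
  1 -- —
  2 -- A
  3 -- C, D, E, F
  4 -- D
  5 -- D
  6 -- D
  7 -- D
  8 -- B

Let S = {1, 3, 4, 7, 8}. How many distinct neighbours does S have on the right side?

The union of neighbours of {1, 3, 4, 7, 8} is {B, C, D, E, F}, which has 5 elements.
Since |N(S)| = 5 ≥ |S| = 5, Hall's condition holds for this subset.

5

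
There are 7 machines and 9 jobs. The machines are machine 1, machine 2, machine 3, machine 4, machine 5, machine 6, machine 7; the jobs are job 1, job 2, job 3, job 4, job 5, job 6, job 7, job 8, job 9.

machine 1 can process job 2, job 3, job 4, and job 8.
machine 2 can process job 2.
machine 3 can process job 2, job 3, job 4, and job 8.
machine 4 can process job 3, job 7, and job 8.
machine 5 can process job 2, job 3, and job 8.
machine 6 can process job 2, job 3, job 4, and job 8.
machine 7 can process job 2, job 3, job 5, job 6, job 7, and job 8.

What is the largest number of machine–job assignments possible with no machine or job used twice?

A valid assignment of size 6: machine 1–job 4, machine 2–job 2, machine 3–job 8, machine 4–job 7, machine 5–job 3, machine 7–job 5.
The set {machine 1, machine 2, machine 3, machine 5, machine 6} has only 4 neighbours ({job 2, job 3, job 4, job 8}), so by Hall's theorem at most 6 of the 7 machines can be matched.

6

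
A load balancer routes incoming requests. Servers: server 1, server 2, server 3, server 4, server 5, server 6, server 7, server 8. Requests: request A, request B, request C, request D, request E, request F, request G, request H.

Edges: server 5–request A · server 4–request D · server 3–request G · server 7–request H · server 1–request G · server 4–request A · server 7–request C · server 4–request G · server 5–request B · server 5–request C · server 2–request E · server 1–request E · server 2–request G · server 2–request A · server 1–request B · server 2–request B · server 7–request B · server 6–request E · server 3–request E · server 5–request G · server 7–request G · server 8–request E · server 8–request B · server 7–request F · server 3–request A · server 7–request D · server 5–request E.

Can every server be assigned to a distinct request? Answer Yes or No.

The set {server 1, server 2, server 3, server 6, server 8} has only 4 neighbours ({request A, request B, request E, request G}), so by Hall's theorem at most 7 of the 8 servers can be matched.
Hence no matching covers every server.

No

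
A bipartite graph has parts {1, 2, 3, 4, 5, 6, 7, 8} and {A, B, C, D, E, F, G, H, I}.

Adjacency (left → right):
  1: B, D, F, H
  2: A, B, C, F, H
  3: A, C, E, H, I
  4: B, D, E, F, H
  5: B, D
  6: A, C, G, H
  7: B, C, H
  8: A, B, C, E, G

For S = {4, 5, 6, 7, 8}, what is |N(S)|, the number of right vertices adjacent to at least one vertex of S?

The union of neighbours of {4, 5, 6, 7, 8} is {A, B, C, D, E, F, G, H}, which has 8 elements.
Since |N(S)| = 8 ≥ |S| = 5, Hall's condition holds for this subset.

8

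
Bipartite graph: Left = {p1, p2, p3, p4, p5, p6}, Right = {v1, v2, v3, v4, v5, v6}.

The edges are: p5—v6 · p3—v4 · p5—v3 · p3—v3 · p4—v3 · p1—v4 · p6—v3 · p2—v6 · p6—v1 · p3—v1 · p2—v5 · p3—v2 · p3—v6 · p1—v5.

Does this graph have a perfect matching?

Yes

A valid assignment of size 6: p1–v4, p2–v5, p3–v2, p4–v3, p5–v6, p6–v1.
All 6 left vertices are covered.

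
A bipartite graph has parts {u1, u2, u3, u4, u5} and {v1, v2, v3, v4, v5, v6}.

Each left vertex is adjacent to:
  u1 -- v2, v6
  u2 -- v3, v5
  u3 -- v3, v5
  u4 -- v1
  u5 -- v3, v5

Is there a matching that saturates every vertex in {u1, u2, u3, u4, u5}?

The set {u2, u3, u5} has only 2 neighbours ({v3, v5}), so by Hall's theorem at most 4 of the 5 left vertices can be matched.
Hence no matching covers every left vertex.

No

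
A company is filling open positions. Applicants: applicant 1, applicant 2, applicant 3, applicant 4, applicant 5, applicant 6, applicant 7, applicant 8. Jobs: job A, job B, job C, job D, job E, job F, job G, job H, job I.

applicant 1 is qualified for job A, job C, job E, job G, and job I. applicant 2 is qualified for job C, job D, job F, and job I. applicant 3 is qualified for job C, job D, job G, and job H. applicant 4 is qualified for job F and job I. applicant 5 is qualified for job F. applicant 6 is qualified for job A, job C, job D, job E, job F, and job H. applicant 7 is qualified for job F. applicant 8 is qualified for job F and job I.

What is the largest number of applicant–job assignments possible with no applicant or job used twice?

6

For example, pair applicant 1–job G, applicant 2–job C, applicant 3–job H, applicant 4–job I, applicant 5–job F, applicant 6–job D.
The set {applicant 4, applicant 5, applicant 7, applicant 8} has only 2 neighbours ({job F, job I}), so by Hall's theorem at most 6 of the 8 applicants can be matched.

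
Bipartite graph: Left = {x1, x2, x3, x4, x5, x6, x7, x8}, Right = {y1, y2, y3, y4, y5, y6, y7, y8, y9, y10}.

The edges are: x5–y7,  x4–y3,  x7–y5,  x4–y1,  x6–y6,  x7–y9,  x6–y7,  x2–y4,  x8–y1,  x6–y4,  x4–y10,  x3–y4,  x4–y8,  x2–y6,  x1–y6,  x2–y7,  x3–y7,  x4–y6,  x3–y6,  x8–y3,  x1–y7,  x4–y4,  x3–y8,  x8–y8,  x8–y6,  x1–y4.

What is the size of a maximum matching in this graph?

7

One maximum matching: x1-y4, x2-y6, x3-y8, x4-y10, x5-y7, x7-y5, x8-y3.
The set {x1, x2, x5, x6} has only 3 neighbours ({y4, y6, y7}), so by Hall's theorem at most 7 of the 8 left vertices can be matched.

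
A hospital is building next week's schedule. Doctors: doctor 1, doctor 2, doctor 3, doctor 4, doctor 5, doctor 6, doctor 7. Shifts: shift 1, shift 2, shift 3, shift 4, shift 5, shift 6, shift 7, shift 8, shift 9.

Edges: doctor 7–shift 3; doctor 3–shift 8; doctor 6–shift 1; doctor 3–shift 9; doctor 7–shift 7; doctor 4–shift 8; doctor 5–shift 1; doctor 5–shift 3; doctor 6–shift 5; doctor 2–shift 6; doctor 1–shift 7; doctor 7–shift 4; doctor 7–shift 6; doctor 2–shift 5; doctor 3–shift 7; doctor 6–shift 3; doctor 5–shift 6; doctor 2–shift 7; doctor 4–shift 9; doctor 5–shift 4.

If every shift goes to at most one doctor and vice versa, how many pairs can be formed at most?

7

One maximum matching: doctor 1–shift 7, doctor 2–shift 5, doctor 3–shift 9, doctor 4–shift 8, doctor 5–shift 4, doctor 6–shift 3, doctor 7–shift 6.
This saturates every doctor, so 7 is the maximum.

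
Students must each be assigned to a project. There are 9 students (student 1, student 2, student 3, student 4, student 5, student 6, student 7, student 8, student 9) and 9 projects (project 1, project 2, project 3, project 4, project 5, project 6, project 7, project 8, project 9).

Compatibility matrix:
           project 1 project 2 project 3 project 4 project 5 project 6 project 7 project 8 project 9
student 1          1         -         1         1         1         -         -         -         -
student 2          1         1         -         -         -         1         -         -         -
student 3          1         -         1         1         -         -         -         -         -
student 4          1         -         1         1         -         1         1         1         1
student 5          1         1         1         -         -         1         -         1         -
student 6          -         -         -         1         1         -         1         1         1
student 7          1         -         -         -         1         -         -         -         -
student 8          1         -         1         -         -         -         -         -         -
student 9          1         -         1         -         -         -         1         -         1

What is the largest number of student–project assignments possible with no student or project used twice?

9

One maximum matching: student 1-project 4, student 2-project 6, student 3-project 3, student 4-project 7, student 5-project 2, student 6-project 8, student 7-project 5, student 8-project 1, student 9-project 9.
All 9 students are matched, so no larger matching exists.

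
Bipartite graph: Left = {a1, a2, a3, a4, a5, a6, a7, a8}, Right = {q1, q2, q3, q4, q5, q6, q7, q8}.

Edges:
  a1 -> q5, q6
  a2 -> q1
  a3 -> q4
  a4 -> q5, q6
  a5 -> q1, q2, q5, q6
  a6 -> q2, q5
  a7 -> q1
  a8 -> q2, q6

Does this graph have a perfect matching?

The set {a1, a2, a4, a5, a6, a7, a8} has only 4 neighbours ({q1, q2, q5, q6}), so by Hall's theorem at most 5 of the 8 left vertices can be matched.
Hence no matching covers every left vertex.

No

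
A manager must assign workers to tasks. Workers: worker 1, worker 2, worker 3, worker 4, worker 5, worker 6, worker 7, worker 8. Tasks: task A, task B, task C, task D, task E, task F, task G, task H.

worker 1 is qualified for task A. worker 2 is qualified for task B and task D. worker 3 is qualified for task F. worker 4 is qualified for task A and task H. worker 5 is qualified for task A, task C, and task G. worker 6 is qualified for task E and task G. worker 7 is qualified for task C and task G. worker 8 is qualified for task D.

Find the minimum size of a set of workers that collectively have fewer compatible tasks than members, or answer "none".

A matching saturating every worker exists, for instance worker 1→task A, worker 2→task B, worker 3→task F, worker 4→task H, worker 5→task C, worker 6→task E, worker 7→task G, worker 8→task D.
By Hall's marriage theorem, this means |N(S)| ≥ |S| for every subset S, so no violating subset exists.

none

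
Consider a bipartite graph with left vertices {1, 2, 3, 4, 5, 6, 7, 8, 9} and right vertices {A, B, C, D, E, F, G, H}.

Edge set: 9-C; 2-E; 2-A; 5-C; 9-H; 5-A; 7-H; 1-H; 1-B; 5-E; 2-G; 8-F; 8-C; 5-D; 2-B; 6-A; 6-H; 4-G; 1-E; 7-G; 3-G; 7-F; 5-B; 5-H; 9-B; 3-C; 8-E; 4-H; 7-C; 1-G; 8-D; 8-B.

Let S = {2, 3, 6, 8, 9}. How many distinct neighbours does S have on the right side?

8

The union of neighbours of {2, 3, 6, 8, 9} is {A, B, C, D, E, F, G, H}, which has 8 elements.
Since |N(S)| = 8 ≥ |S| = 5, Hall's condition holds for this subset.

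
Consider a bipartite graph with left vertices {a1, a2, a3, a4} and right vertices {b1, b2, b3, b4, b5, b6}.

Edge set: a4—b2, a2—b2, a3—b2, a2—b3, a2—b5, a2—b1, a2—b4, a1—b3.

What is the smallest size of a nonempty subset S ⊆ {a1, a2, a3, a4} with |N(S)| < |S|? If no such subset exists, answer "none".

Take S = {a3, a4}. Its neighbourhood is {b2}, so |N(S)| = 1 < |S| = 2.
No single vertex violates Hall's condition since each has at least one neighbour, so 2 is the minimum.

2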